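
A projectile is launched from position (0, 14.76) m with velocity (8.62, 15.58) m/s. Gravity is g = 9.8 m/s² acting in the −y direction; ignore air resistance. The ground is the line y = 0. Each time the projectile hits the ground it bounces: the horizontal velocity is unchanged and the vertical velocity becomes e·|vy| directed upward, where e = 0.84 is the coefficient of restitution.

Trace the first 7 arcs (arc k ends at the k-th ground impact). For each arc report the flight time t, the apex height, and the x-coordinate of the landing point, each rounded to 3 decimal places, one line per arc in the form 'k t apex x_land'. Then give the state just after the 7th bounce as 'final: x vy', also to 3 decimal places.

1 3.943 27.145 33.993
2 3.954 19.153 68.077
3 3.321 13.514 96.708
4 2.790 9.536 120.759
5 2.344 6.728 140.961
6 1.969 4.748 157.931
7 1.654 3.350 172.185
final: 172.185 6.807

Arc 1: start y=14.760, vy=15.580 → t=3.943, apex=27.145, x_land=33.993, impact vy=-23.066
  bounce: vy ← 0.84·23.066 = 19.375
Arc 2: start y=0.000, vy=19.375 → t=3.954, apex=19.153, x_land=68.077, impact vy=-19.375
  bounce: vy ← 0.84·19.375 = 16.275
Arc 3: start y=0.000, vy=16.275 → t=3.321, apex=13.514, x_land=96.708, impact vy=-16.275
  bounce: vy ← 0.84·16.275 = 13.671
Arc 4: start y=0.000, vy=13.671 → t=2.790, apex=9.536, x_land=120.759, impact vy=-13.671
  bounce: vy ← 0.84·13.671 = 11.484
Arc 5: start y=0.000, vy=11.484 → t=2.344, apex=6.728, x_land=140.961, impact vy=-11.484
  bounce: vy ← 0.84·11.484 = 9.646
Arc 6: start y=0.000, vy=9.646 → t=1.969, apex=4.748, x_land=157.931, impact vy=-9.646
  bounce: vy ← 0.84·9.646 = 8.103
Arc 7: start y=0.000, vy=8.103 → t=1.654, apex=3.350, x_land=172.185, impact vy=-8.103
  bounce: vy ← 0.84·8.103 = 6.807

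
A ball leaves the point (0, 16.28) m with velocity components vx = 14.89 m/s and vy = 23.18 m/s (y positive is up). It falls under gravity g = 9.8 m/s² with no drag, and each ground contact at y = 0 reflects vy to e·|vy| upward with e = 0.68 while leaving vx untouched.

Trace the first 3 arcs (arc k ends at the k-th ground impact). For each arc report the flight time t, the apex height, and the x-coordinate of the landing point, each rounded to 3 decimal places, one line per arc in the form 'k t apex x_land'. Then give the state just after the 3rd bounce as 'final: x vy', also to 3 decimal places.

Arc 1: start y=16.280, vy=23.180 → t=5.351, apex=43.694, x_land=79.683, impact vy=-29.264
  bounce: vy ← 0.68·29.264 = 19.900
Arc 2: start y=0.000, vy=19.900 → t=4.061, apex=20.204, x_land=140.154, impact vy=-19.900
  bounce: vy ← 0.68·19.900 = 13.532
Arc 3: start y=0.000, vy=13.532 → t=2.762, apex=9.342, x_land=181.274, impact vy=-13.532
  bounce: vy ← 0.68·13.532 = 9.202

1 5.351 43.694 79.683
2 4.061 20.204 140.154
3 2.762 9.342 181.274
final: 181.274 9.202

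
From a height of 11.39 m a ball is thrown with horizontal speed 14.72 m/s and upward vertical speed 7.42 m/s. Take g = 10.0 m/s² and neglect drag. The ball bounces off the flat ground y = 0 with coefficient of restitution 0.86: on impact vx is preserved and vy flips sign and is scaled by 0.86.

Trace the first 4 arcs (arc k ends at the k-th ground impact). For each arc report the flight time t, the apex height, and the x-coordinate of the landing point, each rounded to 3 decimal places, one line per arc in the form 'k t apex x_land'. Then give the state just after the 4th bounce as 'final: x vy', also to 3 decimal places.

Arc 1: start y=11.390, vy=7.420 → t=2.424, apex=14.143, x_land=35.679, impact vy=-16.818
  bounce: vy ← 0.86·16.818 = 14.464
Arc 2: start y=0.000, vy=14.464 → t=2.893, apex=10.460, x_land=78.260, impact vy=-14.464
  bounce: vy ← 0.86·14.464 = 12.439
Arc 3: start y=0.000, vy=12.439 → t=2.488, apex=7.736, x_land=114.880, impact vy=-12.439
  bounce: vy ← 0.86·12.439 = 10.697
Arc 4: start y=0.000, vy=10.697 → t=2.139, apex=5.722, x_land=146.373, impact vy=-10.697
  bounce: vy ← 0.86·10.697 = 9.200

1 2.424 14.143 35.679
2 2.893 10.460 78.260
3 2.488 7.736 114.880
4 2.139 5.722 146.373
final: 146.373 9.200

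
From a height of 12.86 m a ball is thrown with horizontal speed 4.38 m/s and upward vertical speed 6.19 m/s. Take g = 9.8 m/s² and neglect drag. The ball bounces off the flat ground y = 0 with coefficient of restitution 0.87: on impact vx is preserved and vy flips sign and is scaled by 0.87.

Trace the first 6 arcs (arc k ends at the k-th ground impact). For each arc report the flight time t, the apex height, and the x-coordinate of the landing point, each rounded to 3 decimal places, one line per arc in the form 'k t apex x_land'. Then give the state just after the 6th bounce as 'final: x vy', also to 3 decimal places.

Arc 1: start y=12.860, vy=6.190 → t=2.370, apex=14.815, x_land=10.383, impact vy=-17.040
  bounce: vy ← 0.87·17.040 = 14.825
Arc 2: start y=0.000, vy=14.825 → t=3.026, apex=11.213, x_land=23.634, impact vy=-14.825
  bounce: vy ← 0.87·14.825 = 12.898
Arc 3: start y=0.000, vy=12.898 → t=2.632, apex=8.487, x_land=35.163, impact vy=-12.898
  bounce: vy ← 0.87·12.898 = 11.221
Arc 4: start y=0.000, vy=11.221 → t=2.290, apex=6.424, x_land=45.194, impact vy=-11.221
  bounce: vy ← 0.87·11.221 = 9.762
Arc 5: start y=0.000, vy=9.762 → t=1.992, apex=4.862, x_land=53.920, impact vy=-9.762
  bounce: vy ← 0.87·9.762 = 8.493
Arc 6: start y=0.000, vy=8.493 → t=1.733, apex=3.680, x_land=61.512, impact vy=-8.493
  bounce: vy ← 0.87·8.493 = 7.389

1 2.370 14.815 10.383
2 3.026 11.213 23.634
3 2.632 8.487 35.163
4 2.290 6.424 45.194
5 1.992 4.862 53.920
6 1.733 3.680 61.512
final: 61.512 7.389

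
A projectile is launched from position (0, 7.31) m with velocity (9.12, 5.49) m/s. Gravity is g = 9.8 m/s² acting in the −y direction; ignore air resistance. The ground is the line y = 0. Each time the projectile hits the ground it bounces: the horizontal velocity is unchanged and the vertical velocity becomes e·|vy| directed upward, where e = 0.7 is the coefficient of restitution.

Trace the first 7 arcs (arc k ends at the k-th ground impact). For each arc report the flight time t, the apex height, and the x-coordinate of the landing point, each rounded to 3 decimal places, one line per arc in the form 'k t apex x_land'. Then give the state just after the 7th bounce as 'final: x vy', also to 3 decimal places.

Arc 1: start y=7.310, vy=5.490 → t=1.904, apex=8.848, x_land=17.364, impact vy=-13.169
  bounce: vy ← 0.7·13.169 = 9.218
Arc 2: start y=0.000, vy=9.218 → t=1.881, apex=4.335, x_land=34.521, impact vy=-9.218
  bounce: vy ← 0.7·9.218 = 6.453
Arc 3: start y=0.000, vy=6.453 → t=1.317, apex=2.124, x_land=46.531, impact vy=-6.453
  bounce: vy ← 0.7·6.453 = 4.517
Arc 4: start y=0.000, vy=4.517 → t=0.922, apex=1.041, x_land=54.938, impact vy=-4.517
  bounce: vy ← 0.7·4.517 = 3.162
Arc 5: start y=0.000, vy=3.162 → t=0.645, apex=0.510, x_land=60.823, impact vy=-3.162
  bounce: vy ← 0.7·3.162 = 2.213
Arc 6: start y=0.000, vy=2.213 → t=0.452, apex=0.250, x_land=64.942, impact vy=-2.213
  bounce: vy ← 0.7·2.213 = 1.549
Arc 7: start y=0.000, vy=1.549 → t=0.316, apex=0.122, x_land=67.826, impact vy=-1.549
  bounce: vy ← 0.7·1.549 = 1.085

1 1.904 8.848 17.364
2 1.881 4.335 34.521
3 1.317 2.124 46.531
4 0.922 1.041 54.938
5 0.645 0.510 60.823
6 0.452 0.250 64.942
7 0.316 0.122 67.826
final: 67.826 1.085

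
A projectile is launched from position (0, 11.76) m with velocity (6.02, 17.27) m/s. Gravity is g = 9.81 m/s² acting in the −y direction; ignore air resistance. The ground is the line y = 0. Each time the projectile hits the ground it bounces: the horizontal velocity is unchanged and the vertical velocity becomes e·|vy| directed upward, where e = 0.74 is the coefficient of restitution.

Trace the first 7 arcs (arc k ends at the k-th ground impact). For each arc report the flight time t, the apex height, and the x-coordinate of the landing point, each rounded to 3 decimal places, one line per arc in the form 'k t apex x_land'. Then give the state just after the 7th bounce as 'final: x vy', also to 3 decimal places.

Arc 1: start y=11.760, vy=17.270 → t=4.105, apex=26.961, x_land=24.712, impact vy=-23.000
  bounce: vy ← 0.74·23.000 = 17.020
Arc 2: start y=0.000, vy=17.020 → t=3.470, apex=14.764, x_land=45.601, impact vy=-17.020
  bounce: vy ← 0.74·17.020 = 12.595
Arc 3: start y=0.000, vy=12.595 → t=2.568, apex=8.085, x_land=61.058, impact vy=-12.595
  bounce: vy ← 0.74·12.595 = 9.320
Arc 4: start y=0.000, vy=9.320 → t=1.900, apex=4.427, x_land=72.497, impact vy=-9.320
  bounce: vy ← 0.74·9.320 = 6.897
Arc 5: start y=0.000, vy=6.897 → t=1.406, apex=2.424, x_land=80.961, impact vy=-6.897
  bounce: vy ← 0.74·6.897 = 5.104
Arc 6: start y=0.000, vy=5.104 → t=1.040, apex=1.328, x_land=87.225, impact vy=-5.104
  bounce: vy ← 0.74·5.104 = 3.777
Arc 7: start y=0.000, vy=3.777 → t=0.770, apex=0.727, x_land=91.860, impact vy=-3.777
  bounce: vy ← 0.74·3.777 = 2.795

1 4.105 26.961 24.712
2 3.470 14.764 45.601
3 2.568 8.085 61.058
4 1.900 4.427 72.497
5 1.406 2.424 80.961
6 1.040 1.328 87.225
7 0.770 0.727 91.860
final: 91.860 2.795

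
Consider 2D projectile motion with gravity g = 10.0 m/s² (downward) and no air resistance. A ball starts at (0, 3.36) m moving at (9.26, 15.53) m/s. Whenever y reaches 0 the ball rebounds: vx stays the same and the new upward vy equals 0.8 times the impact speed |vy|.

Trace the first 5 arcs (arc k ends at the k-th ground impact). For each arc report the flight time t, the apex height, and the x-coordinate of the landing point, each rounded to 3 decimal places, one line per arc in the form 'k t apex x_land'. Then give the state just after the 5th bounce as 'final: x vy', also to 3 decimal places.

1 3.309 15.419 30.642
2 2.810 9.868 56.660
3 2.248 6.316 77.475
4 1.798 4.042 94.126
5 1.439 2.587 107.447
final: 107.447 5.754

Arc 1: start y=3.360, vy=15.530 → t=3.309, apex=15.419, x_land=30.642, impact vy=-17.561
  bounce: vy ← 0.8·17.561 = 14.049
Arc 2: start y=0.000, vy=14.049 → t=2.810, apex=9.868, x_land=56.660, impact vy=-14.049
  bounce: vy ← 0.8·14.049 = 11.239
Arc 3: start y=0.000, vy=11.239 → t=2.248, apex=6.316, x_land=77.475, impact vy=-11.239
  bounce: vy ← 0.8·11.239 = 8.991
Arc 4: start y=0.000, vy=8.991 → t=1.798, apex=4.042, x_land=94.126, impact vy=-8.991
  bounce: vy ← 0.8·8.991 = 7.193
Arc 5: start y=0.000, vy=7.193 → t=1.439, apex=2.587, x_land=107.447, impact vy=-7.193
  bounce: vy ← 0.8·7.193 = 5.754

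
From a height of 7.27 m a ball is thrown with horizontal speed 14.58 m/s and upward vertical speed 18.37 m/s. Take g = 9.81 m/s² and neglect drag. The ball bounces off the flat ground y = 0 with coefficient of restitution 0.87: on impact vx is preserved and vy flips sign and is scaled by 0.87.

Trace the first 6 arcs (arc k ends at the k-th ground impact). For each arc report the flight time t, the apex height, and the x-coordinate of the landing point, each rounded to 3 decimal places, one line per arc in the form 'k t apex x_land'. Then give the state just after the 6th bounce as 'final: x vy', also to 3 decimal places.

Arc 1: start y=7.270, vy=18.370 → t=4.106, apex=24.470, x_land=59.867, impact vy=-21.911
  bounce: vy ← 0.87·21.911 = 19.063
Arc 2: start y=0.000, vy=19.063 → t=3.886, apex=18.521, x_land=116.530, impact vy=-19.063
  bounce: vy ← 0.87·19.063 = 16.584
Arc 3: start y=0.000, vy=16.584 → t=3.381, apex=14.019, x_land=165.827, impact vy=-16.584
  bounce: vy ← 0.87·16.584 = 14.428
Arc 4: start y=0.000, vy=14.428 → t=2.942, apex=10.611, x_land=208.716, impact vy=-14.428
  bounce: vy ← 0.87·14.428 = 12.553
Arc 5: start y=0.000, vy=12.553 → t=2.559, apex=8.031, x_land=246.029, impact vy=-12.553
  bounce: vy ← 0.87·12.553 = 10.921
Arc 6: start y=0.000, vy=10.921 → t=2.226, apex=6.079, x_land=278.491, impact vy=-10.921
  bounce: vy ← 0.87·10.921 = 9.501

1 4.106 24.470 59.867
2 3.886 18.521 116.530
3 3.381 14.019 165.827
4 2.942 10.611 208.716
5 2.559 8.031 246.029
6 2.226 6.079 278.491
final: 278.491 9.501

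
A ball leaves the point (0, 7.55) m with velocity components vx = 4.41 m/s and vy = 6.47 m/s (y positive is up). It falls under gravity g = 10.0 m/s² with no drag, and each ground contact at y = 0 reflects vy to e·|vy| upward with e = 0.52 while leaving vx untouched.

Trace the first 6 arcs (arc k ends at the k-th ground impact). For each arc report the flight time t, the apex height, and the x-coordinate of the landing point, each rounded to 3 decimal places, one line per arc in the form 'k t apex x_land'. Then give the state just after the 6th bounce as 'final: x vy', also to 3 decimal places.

Arc 1: start y=7.550, vy=6.470 → t=2.036, apex=9.643, x_land=8.978, impact vy=-13.887
  bounce: vy ← 0.52·13.887 = 7.221
Arc 2: start y=0.000, vy=7.221 → t=1.444, apex=2.607, x_land=15.347, impact vy=-7.221
  bounce: vy ← 0.52·7.221 = 3.755
Arc 3: start y=0.000, vy=3.755 → t=0.751, apex=0.705, x_land=18.659, impact vy=-3.755
  bounce: vy ← 0.52·3.755 = 1.953
Arc 4: start y=0.000, vy=1.953 → t=0.391, apex=0.191, x_land=20.381, impact vy=-1.953
  bounce: vy ← 0.52·1.953 = 1.015
Arc 5: start y=0.000, vy=1.015 → t=0.203, apex=0.052, x_land=21.277, impact vy=-1.015
  bounce: vy ← 0.52·1.015 = 0.528
Arc 6: start y=0.000, vy=0.528 → t=0.106, apex=0.014, x_land=21.743, impact vy=-0.528
  bounce: vy ← 0.52·0.528 = 0.275

1 2.036 9.643 8.978
2 1.444 2.607 15.347
3 0.751 0.705 18.659
4 0.391 0.191 20.381
5 0.203 0.052 21.277
6 0.106 0.014 21.743
final: 21.743 0.275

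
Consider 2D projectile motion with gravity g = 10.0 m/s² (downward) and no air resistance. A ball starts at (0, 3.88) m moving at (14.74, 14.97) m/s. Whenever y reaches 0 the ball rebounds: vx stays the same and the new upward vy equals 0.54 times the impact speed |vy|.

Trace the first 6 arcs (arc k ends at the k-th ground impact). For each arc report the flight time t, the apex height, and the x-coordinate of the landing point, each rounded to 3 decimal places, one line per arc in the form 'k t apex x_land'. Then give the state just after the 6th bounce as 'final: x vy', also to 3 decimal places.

1 3.234 15.085 47.668
2 1.876 4.399 75.319
3 1.013 1.283 90.251
4 0.547 0.374 98.314
5 0.295 0.109 102.668
6 0.160 0.032 105.019
final: 105.019 0.431

Arc 1: start y=3.880, vy=14.970 → t=3.234, apex=15.085, x_land=47.668, impact vy=-17.370
  bounce: vy ← 0.54·17.370 = 9.380
Arc 2: start y=0.000, vy=9.380 → t=1.876, apex=4.399, x_land=75.319, impact vy=-9.380
  bounce: vy ← 0.54·9.380 = 5.065
Arc 3: start y=0.000, vy=5.065 → t=1.013, apex=1.283, x_land=90.251, impact vy=-5.065
  bounce: vy ← 0.54·5.065 = 2.735
Arc 4: start y=0.000, vy=2.735 → t=0.547, apex=0.374, x_land=98.314, impact vy=-2.735
  bounce: vy ← 0.54·2.735 = 1.477
Arc 5: start y=0.000, vy=1.477 → t=0.295, apex=0.109, x_land=102.668, impact vy=-1.477
  bounce: vy ← 0.54·1.477 = 0.798
Arc 6: start y=0.000, vy=0.798 → t=0.160, apex=0.032, x_land=105.019, impact vy=-0.798
  bounce: vy ← 0.54·0.798 = 0.431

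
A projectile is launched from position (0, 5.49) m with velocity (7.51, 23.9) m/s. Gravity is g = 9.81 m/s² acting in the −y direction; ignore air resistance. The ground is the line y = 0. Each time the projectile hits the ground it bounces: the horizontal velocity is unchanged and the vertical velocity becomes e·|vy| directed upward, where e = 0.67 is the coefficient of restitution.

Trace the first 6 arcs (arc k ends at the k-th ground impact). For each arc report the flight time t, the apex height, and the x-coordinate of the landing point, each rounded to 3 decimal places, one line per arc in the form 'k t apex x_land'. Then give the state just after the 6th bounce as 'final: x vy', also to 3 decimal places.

Arc 1: start y=5.490, vy=23.900 → t=5.092, apex=34.604, x_land=38.244, impact vy=-26.056
  bounce: vy ← 0.67·26.056 = 17.458
Arc 2: start y=0.000, vy=17.458 → t=3.559, apex=15.534, x_land=64.973, impact vy=-17.458
  bounce: vy ← 0.67·17.458 = 11.697
Arc 3: start y=0.000, vy=11.697 → t=2.385, apex=6.973, x_land=82.882, impact vy=-11.697
  bounce: vy ← 0.67·11.697 = 7.837
Arc 4: start y=0.000, vy=7.837 → t=1.598, apex=3.130, x_land=94.880, impact vy=-7.837
  bounce: vy ← 0.67·7.837 = 5.251
Arc 5: start y=0.000, vy=5.251 → t=1.070, apex=1.405, x_land=102.919, impact vy=-5.251
  bounce: vy ← 0.67·5.251 = 3.518
Arc 6: start y=0.000, vy=3.518 → t=0.717, apex=0.631, x_land=108.306, impact vy=-3.518
  bounce: vy ← 0.67·3.518 = 2.357

1 5.092 34.604 38.244
2 3.559 15.534 64.973
3 2.385 6.973 82.882
4 1.598 3.130 94.880
5 1.070 1.405 102.919
6 0.717 0.631 108.306
final: 108.306 2.357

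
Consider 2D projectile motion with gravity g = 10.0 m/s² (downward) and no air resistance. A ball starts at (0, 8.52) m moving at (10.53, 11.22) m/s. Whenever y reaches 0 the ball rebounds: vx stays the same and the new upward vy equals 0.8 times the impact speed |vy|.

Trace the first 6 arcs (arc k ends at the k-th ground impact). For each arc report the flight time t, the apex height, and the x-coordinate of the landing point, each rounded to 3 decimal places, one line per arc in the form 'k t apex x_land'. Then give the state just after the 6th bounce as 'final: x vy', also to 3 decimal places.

1 2.843 14.814 29.940
2 2.754 9.481 58.940
3 2.203 6.068 82.141
4 1.763 3.884 100.701
5 1.410 2.485 115.549
6 1.128 1.591 127.428
final: 127.428 4.512

Arc 1: start y=8.520, vy=11.220 → t=2.843, apex=14.814, x_land=29.940, impact vy=-17.213
  bounce: vy ← 0.8·17.213 = 13.770
Arc 2: start y=0.000, vy=13.770 → t=2.754, apex=9.481, x_land=58.940, impact vy=-13.770
  bounce: vy ← 0.8·13.770 = 11.016
Arc 3: start y=0.000, vy=11.016 → t=2.203, apex=6.068, x_land=82.141, impact vy=-11.016
  bounce: vy ← 0.8·11.016 = 8.813
Arc 4: start y=0.000, vy=8.813 → t=1.763, apex=3.884, x_land=100.701, impact vy=-8.813
  bounce: vy ← 0.8·8.813 = 7.050
Arc 5: start y=0.000, vy=7.050 → t=1.410, apex=2.485, x_land=115.549, impact vy=-7.050
  bounce: vy ← 0.8·7.050 = 5.640
Arc 6: start y=0.000, vy=5.640 → t=1.128, apex=1.591, x_land=127.428, impact vy=-5.640
  bounce: vy ← 0.8·5.640 = 4.512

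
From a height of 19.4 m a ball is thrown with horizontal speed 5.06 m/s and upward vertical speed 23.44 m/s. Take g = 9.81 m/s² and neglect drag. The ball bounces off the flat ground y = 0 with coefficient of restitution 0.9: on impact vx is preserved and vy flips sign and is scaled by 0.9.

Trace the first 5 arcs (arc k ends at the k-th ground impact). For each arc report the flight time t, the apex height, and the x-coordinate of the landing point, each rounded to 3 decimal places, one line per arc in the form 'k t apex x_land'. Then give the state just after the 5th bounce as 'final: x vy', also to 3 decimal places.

Arc 1: start y=19.400, vy=23.440 → t=5.498, apex=47.404, x_land=27.821, impact vy=-30.497
  bounce: vy ← 0.9·30.497 = 27.447
Arc 2: start y=0.000, vy=27.447 → t=5.596, apex=38.397, x_land=56.135, impact vy=-27.447
  bounce: vy ← 0.9·27.447 = 24.702
Arc 3: start y=0.000, vy=24.702 → t=5.036, apex=31.102, x_land=81.618, impact vy=-24.702
  bounce: vy ← 0.9·24.702 = 22.232
Arc 4: start y=0.000, vy=22.232 → t=4.533, apex=25.192, x_land=104.553, impact vy=-22.232
  bounce: vy ← 0.9·22.232 = 20.009
Arc 5: start y=0.000, vy=20.009 → t=4.079, apex=20.406, x_land=125.194, impact vy=-20.009
  bounce: vy ← 0.9·20.009 = 18.008

1 5.498 47.404 27.821
2 5.596 38.397 56.135
3 5.036 31.102 81.618
4 4.533 25.192 104.553
5 4.079 20.406 125.194
final: 125.194 18.008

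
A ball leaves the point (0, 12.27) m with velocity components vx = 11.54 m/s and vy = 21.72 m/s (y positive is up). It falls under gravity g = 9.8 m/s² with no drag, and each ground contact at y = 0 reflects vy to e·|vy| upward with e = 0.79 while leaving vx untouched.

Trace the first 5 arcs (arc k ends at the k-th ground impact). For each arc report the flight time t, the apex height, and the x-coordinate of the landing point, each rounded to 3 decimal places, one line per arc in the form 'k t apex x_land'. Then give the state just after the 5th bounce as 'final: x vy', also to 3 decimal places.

1 4.940 36.339 57.003
2 4.303 22.679 106.657
3 3.399 14.154 145.883
4 2.685 8.834 176.872
5 2.121 5.513 201.354
final: 201.354 8.212

Arc 1: start y=12.270, vy=21.720 → t=4.940, apex=36.339, x_land=57.003, impact vy=-26.688
  bounce: vy ← 0.79·26.688 = 21.084
Arc 2: start y=0.000, vy=21.084 → t=4.303, apex=22.679, x_land=106.657, impact vy=-21.084
  bounce: vy ← 0.79·21.084 = 16.656
Arc 3: start y=0.000, vy=16.656 → t=3.399, apex=14.154, x_land=145.883, impact vy=-16.656
  bounce: vy ← 0.79·16.656 = 13.158
Arc 4: start y=0.000, vy=13.158 → t=2.685, apex=8.834, x_land=176.872, impact vy=-13.158
  bounce: vy ← 0.79·13.158 = 10.395
Arc 5: start y=0.000, vy=10.395 → t=2.121, apex=5.513, x_land=201.354, impact vy=-10.395
  bounce: vy ← 0.79·10.395 = 8.212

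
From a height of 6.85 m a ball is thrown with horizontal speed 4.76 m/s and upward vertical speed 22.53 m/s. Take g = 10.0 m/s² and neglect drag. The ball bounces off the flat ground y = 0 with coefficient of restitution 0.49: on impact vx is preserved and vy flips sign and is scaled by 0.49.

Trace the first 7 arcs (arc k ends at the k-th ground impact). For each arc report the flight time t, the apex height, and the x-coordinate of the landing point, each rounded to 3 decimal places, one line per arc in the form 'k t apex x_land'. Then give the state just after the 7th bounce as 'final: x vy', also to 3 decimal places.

Arc 1: start y=6.850, vy=22.530 → t=4.792, apex=32.230, x_land=22.809, impact vy=-25.389
  bounce: vy ← 0.49·25.389 = 12.441
Arc 2: start y=0.000, vy=12.441 → t=2.488, apex=7.738, x_land=34.653, impact vy=-12.441
  bounce: vy ← 0.49·12.441 = 6.096
Arc 3: start y=0.000, vy=6.096 → t=1.219, apex=1.858, x_land=40.456, impact vy=-6.096
  bounce: vy ← 0.49·6.096 = 2.987
Arc 4: start y=0.000, vy=2.987 → t=0.597, apex=0.446, x_land=43.300, impact vy=-2.987
  bounce: vy ← 0.49·2.987 = 1.464
Arc 5: start y=0.000, vy=1.464 → t=0.293, apex=0.107, x_land=44.693, impact vy=-1.464
  bounce: vy ← 0.49·1.464 = 0.717
Arc 6: start y=0.000, vy=0.717 → t=0.143, apex=0.026, x_land=45.376, impact vy=-0.717
  bounce: vy ← 0.49·0.717 = 0.351
Arc 7: start y=0.000, vy=0.351 → t=0.070, apex=0.006, x_land=45.710, impact vy=-0.351
  bounce: vy ← 0.49·0.351 = 0.172

1 4.792 32.230 22.809
2 2.488 7.738 34.653
3 1.219 1.858 40.456
4 0.597 0.446 43.300
5 0.293 0.107 44.693
6 0.143 0.026 45.376
7 0.070 0.006 45.710
final: 45.710 0.172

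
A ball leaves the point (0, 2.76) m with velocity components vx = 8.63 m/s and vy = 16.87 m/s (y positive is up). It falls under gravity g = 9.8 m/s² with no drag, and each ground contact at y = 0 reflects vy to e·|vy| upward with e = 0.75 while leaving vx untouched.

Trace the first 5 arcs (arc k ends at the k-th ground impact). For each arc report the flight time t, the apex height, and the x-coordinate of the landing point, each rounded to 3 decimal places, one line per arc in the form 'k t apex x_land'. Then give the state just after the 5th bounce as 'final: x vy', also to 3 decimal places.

1 3.599 17.280 31.062
2 2.817 9.720 55.372
3 2.113 5.468 73.604
4 1.584 3.076 87.278
5 1.188 1.730 97.534
final: 97.534 4.367

Arc 1: start y=2.760, vy=16.870 → t=3.599, apex=17.280, x_land=31.062, impact vy=-18.404
  bounce: vy ← 0.75·18.404 = 13.803
Arc 2: start y=0.000, vy=13.803 → t=2.817, apex=9.720, x_land=55.372, impact vy=-13.803
  bounce: vy ← 0.75·13.803 = 10.352
Arc 3: start y=0.000, vy=10.352 → t=2.113, apex=5.468, x_land=73.604, impact vy=-10.352
  bounce: vy ← 0.75·10.352 = 7.764
Arc 4: start y=0.000, vy=7.764 → t=1.584, apex=3.076, x_land=87.278, impact vy=-7.764
  bounce: vy ← 0.75·7.764 = 5.823
Arc 5: start y=0.000, vy=5.823 → t=1.188, apex=1.730, x_land=97.534, impact vy=-5.823
  bounce: vy ← 0.75·5.823 = 4.367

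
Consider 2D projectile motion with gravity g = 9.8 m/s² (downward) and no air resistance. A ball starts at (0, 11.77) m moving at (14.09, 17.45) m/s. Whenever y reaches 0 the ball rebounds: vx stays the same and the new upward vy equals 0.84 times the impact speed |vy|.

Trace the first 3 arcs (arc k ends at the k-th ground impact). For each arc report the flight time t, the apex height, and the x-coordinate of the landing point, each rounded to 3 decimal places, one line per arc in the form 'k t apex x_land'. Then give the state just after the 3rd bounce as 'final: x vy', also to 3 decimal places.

Arc 1: start y=11.770, vy=17.450 → t=4.141, apex=27.306, x_land=58.350, impact vy=-23.134
  bounce: vy ← 0.84·23.134 = 19.433
Arc 2: start y=0.000, vy=19.433 → t=3.966, apex=19.267, x_land=114.229, impact vy=-19.433
  bounce: vy ← 0.84·19.433 = 16.324
Arc 3: start y=0.000, vy=16.324 → t=3.331, apex=13.595, x_land=161.168, impact vy=-16.324
  bounce: vy ← 0.84·16.324 = 13.712

1 4.141 27.306 58.350
2 3.966 19.267 114.229
3 3.331 13.595 161.168
final: 161.168 13.712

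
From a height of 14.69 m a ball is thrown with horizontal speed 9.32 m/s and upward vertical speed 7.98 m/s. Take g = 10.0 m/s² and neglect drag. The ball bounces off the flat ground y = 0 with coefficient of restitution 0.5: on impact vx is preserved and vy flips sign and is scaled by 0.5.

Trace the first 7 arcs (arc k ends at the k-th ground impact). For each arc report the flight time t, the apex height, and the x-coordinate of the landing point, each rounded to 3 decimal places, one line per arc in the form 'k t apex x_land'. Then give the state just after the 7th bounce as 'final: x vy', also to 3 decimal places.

Arc 1: start y=14.690, vy=7.980 → t=2.689, apex=17.874, x_land=25.059, impact vy=-18.907
  bounce: vy ← 0.5·18.907 = 9.454
Arc 2: start y=0.000, vy=9.454 → t=1.891, apex=4.469, x_land=42.680, impact vy=-9.454
  bounce: vy ← 0.5·9.454 = 4.727
Arc 3: start y=0.000, vy=4.727 → t=0.945, apex=1.117, x_land=51.491, impact vy=-4.727
  bounce: vy ← 0.5·4.727 = 2.363
Arc 4: start y=0.000, vy=2.363 → t=0.473, apex=0.279, x_land=55.896, impact vy=-2.363
  bounce: vy ← 0.5·2.363 = 1.182
Arc 5: start y=0.000, vy=1.182 → t=0.236, apex=0.070, x_land=58.099, impact vy=-1.182
  bounce: vy ← 0.5·1.182 = 0.591
Arc 6: start y=0.000, vy=0.591 → t=0.118, apex=0.017, x_land=59.200, impact vy=-0.591
  bounce: vy ← 0.5·0.591 = 0.295
Arc 7: start y=0.000, vy=0.295 → t=0.059, apex=0.004, x_land=59.751, impact vy=-0.295
  bounce: vy ← 0.5·0.295 = 0.148

1 2.689 17.874 25.059
2 1.891 4.469 42.680
3 0.945 1.117 51.491
4 0.473 0.279 55.896
5 0.236 0.070 58.099
6 0.118 0.017 59.200
7 0.059 0.004 59.751
final: 59.751 0.148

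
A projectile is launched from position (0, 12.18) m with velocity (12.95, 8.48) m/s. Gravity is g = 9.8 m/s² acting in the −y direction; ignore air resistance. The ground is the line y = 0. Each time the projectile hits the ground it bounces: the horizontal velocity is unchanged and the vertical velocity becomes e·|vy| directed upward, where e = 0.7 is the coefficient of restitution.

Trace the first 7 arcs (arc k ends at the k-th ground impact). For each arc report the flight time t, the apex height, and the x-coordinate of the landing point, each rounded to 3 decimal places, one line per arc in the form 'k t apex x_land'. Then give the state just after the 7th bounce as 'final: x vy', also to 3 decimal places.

1 2.664 15.849 34.496
2 2.518 7.766 67.102
3 1.762 3.805 89.926
4 1.234 1.865 105.903
5 0.864 0.914 117.087
6 0.605 0.448 124.916
7 0.423 0.219 130.396
final: 130.396 1.451

Arc 1: start y=12.180, vy=8.480 → t=2.664, apex=15.849, x_land=34.496, impact vy=-17.625
  bounce: vy ← 0.7·17.625 = 12.337
Arc 2: start y=0.000, vy=12.337 → t=2.518, apex=7.766, x_land=67.102, impact vy=-12.337
  bounce: vy ← 0.7·12.337 = 8.636
Arc 3: start y=0.000, vy=8.636 → t=1.762, apex=3.805, x_land=89.926, impact vy=-8.636
  bounce: vy ← 0.7·8.636 = 6.045
Arc 4: start y=0.000, vy=6.045 → t=1.234, apex=1.865, x_land=105.903, impact vy=-6.045
  bounce: vy ← 0.7·6.045 = 4.232
Arc 5: start y=0.000, vy=4.232 → t=0.864, apex=0.914, x_land=117.087, impact vy=-4.232
  bounce: vy ← 0.7·4.232 = 2.962
Arc 6: start y=0.000, vy=2.962 → t=0.605, apex=0.448, x_land=124.916, impact vy=-2.962
  bounce: vy ← 0.7·2.962 = 2.074
Arc 7: start y=0.000, vy=2.074 → t=0.423, apex=0.219, x_land=130.396, impact vy=-2.074
  bounce: vy ← 0.7·2.074 = 1.451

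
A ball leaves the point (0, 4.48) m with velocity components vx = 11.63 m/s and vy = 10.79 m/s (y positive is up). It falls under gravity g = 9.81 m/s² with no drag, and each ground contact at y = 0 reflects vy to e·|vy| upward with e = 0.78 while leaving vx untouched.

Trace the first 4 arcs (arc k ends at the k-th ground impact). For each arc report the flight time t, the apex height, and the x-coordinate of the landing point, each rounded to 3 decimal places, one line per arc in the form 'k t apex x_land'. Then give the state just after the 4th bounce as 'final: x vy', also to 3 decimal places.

1 2.557 10.414 29.738
2 2.273 6.336 56.174
3 1.773 3.855 76.794
4 1.383 2.345 92.877
final: 92.877 5.291

Arc 1: start y=4.480, vy=10.790 → t=2.557, apex=10.414, x_land=29.738, impact vy=-14.294
  bounce: vy ← 0.78·14.294 = 11.149
Arc 2: start y=0.000, vy=11.149 → t=2.273, apex=6.336, x_land=56.174, impact vy=-11.149
  bounce: vy ← 0.78·11.149 = 8.697
Arc 3: start y=0.000, vy=8.697 → t=1.773, apex=3.855, x_land=76.794, impact vy=-8.697
  bounce: vy ← 0.78·8.697 = 6.783
Arc 4: start y=0.000, vy=6.783 → t=1.383, apex=2.345, x_land=92.877, impact vy=-6.783
  bounce: vy ← 0.78·6.783 = 5.291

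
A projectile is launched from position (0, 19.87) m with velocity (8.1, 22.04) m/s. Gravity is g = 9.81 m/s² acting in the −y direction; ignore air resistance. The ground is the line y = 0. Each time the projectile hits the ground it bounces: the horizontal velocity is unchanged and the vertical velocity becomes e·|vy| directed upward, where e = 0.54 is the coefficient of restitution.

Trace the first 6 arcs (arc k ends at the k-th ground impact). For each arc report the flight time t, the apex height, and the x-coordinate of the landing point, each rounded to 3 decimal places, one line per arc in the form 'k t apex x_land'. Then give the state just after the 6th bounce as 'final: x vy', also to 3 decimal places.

Arc 1: start y=19.870, vy=22.040 → t=5.263, apex=44.628, x_land=42.631, impact vy=-29.591
  bounce: vy ← 0.54·29.591 = 15.979
Arc 2: start y=0.000, vy=15.979 → t=3.258, apex=13.014, x_land=69.018, impact vy=-15.979
  bounce: vy ← 0.54·15.979 = 8.629
Arc 3: start y=0.000, vy=8.629 → t=1.759, apex=3.795, x_land=83.267, impact vy=-8.629
  bounce: vy ← 0.54·8.629 = 4.659
Arc 4: start y=0.000, vy=4.659 → t=0.950, apex=1.107, x_land=90.962, impact vy=-4.659
  bounce: vy ← 0.54·4.659 = 2.516
Arc 5: start y=0.000, vy=2.516 → t=0.513, apex=0.323, x_land=95.117, impact vy=-2.516
  bounce: vy ← 0.54·2.516 = 1.359
Arc 6: start y=0.000, vy=1.359 → t=0.277, apex=0.094, x_land=97.361, impact vy=-1.359
  bounce: vy ← 0.54·1.359 = 0.734

1 5.263 44.628 42.631
2 3.258 13.014 69.018
3 1.759 3.795 83.267
4 0.950 1.107 90.962
5 0.513 0.323 95.117
6 0.277 0.094 97.361
final: 97.361 0.734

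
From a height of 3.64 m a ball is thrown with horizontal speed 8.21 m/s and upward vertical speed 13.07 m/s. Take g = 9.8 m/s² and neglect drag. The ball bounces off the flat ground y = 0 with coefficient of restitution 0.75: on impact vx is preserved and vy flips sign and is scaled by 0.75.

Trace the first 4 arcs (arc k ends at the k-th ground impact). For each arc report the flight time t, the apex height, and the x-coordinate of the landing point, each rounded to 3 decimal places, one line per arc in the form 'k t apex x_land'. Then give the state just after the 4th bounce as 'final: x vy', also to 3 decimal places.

1 2.922 12.356 23.986
2 2.382 6.950 43.542
3 1.786 3.909 58.208
4 1.340 2.199 69.208
final: 69.208 4.924

Arc 1: start y=3.640, vy=13.070 → t=2.922, apex=12.356, x_land=23.986, impact vy=-15.562
  bounce: vy ← 0.75·15.562 = 11.671
Arc 2: start y=0.000, vy=11.671 → t=2.382, apex=6.950, x_land=43.542, impact vy=-11.671
  bounce: vy ← 0.75·11.671 = 8.753
Arc 3: start y=0.000, vy=8.753 → t=1.786, apex=3.909, x_land=58.208, impact vy=-8.753
  bounce: vy ← 0.75·8.753 = 6.565
Arc 4: start y=0.000, vy=6.565 → t=1.340, apex=2.199, x_land=69.208, impact vy=-6.565
  bounce: vy ← 0.75·6.565 = 4.924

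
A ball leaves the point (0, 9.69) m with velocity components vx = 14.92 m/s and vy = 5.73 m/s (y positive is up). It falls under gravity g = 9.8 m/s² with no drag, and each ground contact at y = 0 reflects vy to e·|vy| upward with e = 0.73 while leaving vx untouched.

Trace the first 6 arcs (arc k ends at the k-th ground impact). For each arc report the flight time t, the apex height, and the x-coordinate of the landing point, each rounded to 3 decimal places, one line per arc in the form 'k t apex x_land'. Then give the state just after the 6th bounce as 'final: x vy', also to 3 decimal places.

1 2.108 11.365 31.446
2 2.224 6.056 64.621
3 1.623 3.228 88.839
4 1.185 1.720 106.518
5 0.865 0.917 119.424
6 0.631 0.488 128.845
final: 128.845 2.259

Arc 1: start y=9.690, vy=5.730 → t=2.108, apex=11.365, x_land=31.446, impact vy=-14.925
  bounce: vy ← 0.73·14.925 = 10.895
Arc 2: start y=0.000, vy=10.895 → t=2.224, apex=6.056, x_land=64.621, impact vy=-10.895
  bounce: vy ← 0.73·10.895 = 7.954
Arc 3: start y=0.000, vy=7.954 → t=1.623, apex=3.228, x_land=88.839, impact vy=-7.954
  bounce: vy ← 0.73·7.954 = 5.806
Arc 4: start y=0.000, vy=5.806 → t=1.185, apex=1.720, x_land=106.518, impact vy=-5.806
  bounce: vy ← 0.73·5.806 = 4.238
Arc 5: start y=0.000, vy=4.238 → t=0.865, apex=0.917, x_land=119.424, impact vy=-4.238
  bounce: vy ← 0.73·4.238 = 3.094
Arc 6: start y=0.000, vy=3.094 → t=0.631, apex=0.488, x_land=128.845, impact vy=-3.094
  bounce: vy ← 0.73·3.094 = 2.259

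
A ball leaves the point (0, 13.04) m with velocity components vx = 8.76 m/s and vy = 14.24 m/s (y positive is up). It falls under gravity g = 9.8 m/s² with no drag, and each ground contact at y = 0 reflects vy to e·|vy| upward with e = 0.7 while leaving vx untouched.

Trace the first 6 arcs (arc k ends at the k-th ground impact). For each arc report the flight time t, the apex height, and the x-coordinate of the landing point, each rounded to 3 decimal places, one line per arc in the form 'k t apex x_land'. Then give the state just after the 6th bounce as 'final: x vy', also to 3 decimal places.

Arc 1: start y=13.040, vy=14.240 → t=3.638, apex=23.386, x_land=31.866, impact vy=-21.409
  bounce: vy ← 0.7·21.409 = 14.987
Arc 2: start y=0.000, vy=14.987 → t=3.058, apex=11.459, x_land=58.658, impact vy=-14.987
  bounce: vy ← 0.7·14.987 = 10.491
Arc 3: start y=0.000, vy=10.491 → t=2.141, apex=5.615, x_land=77.413, impact vy=-10.491
  bounce: vy ← 0.7·10.491 = 7.343
Arc 4: start y=0.000, vy=7.343 → t=1.499, apex=2.751, x_land=90.541, impact vy=-7.343
  bounce: vy ← 0.7·7.343 = 5.140
Arc 5: start y=0.000, vy=5.140 → t=1.049, apex=1.348, x_land=99.731, impact vy=-5.140
  bounce: vy ← 0.7·5.140 = 3.598
Arc 6: start y=0.000, vy=3.598 → t=0.734, apex=0.661, x_land=106.164, impact vy=-3.598
  bounce: vy ← 0.7·3.598 = 2.519

1 3.638 23.386 31.866
2 3.058 11.459 58.658
3 2.141 5.615 77.413
4 1.499 2.751 90.541
5 1.049 1.348 99.731
6 0.734 0.661 106.164
final: 106.164 2.519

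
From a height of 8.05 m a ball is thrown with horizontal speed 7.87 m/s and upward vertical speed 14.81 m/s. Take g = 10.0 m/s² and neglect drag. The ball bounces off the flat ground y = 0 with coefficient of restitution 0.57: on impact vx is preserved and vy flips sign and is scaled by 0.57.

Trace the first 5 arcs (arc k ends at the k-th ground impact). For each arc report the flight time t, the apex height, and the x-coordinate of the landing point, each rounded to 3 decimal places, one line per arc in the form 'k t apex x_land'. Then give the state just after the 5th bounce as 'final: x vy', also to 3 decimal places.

Arc 1: start y=8.050, vy=14.810 → t=3.431, apex=19.017, x_land=27.004, impact vy=-19.502
  bounce: vy ← 0.57·19.502 = 11.116
Arc 2: start y=0.000, vy=11.116 → t=2.223, apex=6.179, x_land=44.501, impact vy=-11.116
  bounce: vy ← 0.57·11.116 = 6.336
Arc 3: start y=0.000, vy=6.336 → t=1.267, apex=2.007, x_land=54.474, impact vy=-6.336
  bounce: vy ← 0.57·6.336 = 3.612
Arc 4: start y=0.000, vy=3.612 → t=0.722, apex=0.652, x_land=60.159, impact vy=-3.612
  bounce: vy ← 0.57·3.612 = 2.059
Arc 5: start y=0.000, vy=2.059 → t=0.412, apex=0.212, x_land=63.399, impact vy=-2.059
  bounce: vy ← 0.57·2.059 = 1.173

1 3.431 19.017 27.004
2 2.223 6.179 44.501
3 1.267 2.007 54.474
4 0.722 0.652 60.159
5 0.412 0.212 63.399
final: 63.399 1.173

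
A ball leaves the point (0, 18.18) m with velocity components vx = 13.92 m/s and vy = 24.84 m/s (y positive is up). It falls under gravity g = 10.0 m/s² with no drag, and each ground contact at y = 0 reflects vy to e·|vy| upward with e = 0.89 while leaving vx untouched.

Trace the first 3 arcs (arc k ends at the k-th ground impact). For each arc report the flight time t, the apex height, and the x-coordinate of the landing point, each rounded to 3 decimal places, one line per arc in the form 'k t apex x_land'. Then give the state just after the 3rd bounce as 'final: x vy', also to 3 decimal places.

1 5.615 49.031 78.168
2 5.574 38.838 155.759
3 4.961 30.763 224.815
final: 224.815 22.076

Arc 1: start y=18.180, vy=24.840 → t=5.615, apex=49.031, x_land=78.168, impact vy=-31.315
  bounce: vy ← 0.89·31.315 = 27.870
Arc 2: start y=0.000, vy=27.870 → t=5.574, apex=38.838, x_land=155.759, impact vy=-27.870
  bounce: vy ← 0.89·27.870 = 24.805
Arc 3: start y=0.000, vy=24.805 → t=4.961, apex=30.763, x_land=224.815, impact vy=-24.805
  bounce: vy ← 0.89·24.805 = 22.076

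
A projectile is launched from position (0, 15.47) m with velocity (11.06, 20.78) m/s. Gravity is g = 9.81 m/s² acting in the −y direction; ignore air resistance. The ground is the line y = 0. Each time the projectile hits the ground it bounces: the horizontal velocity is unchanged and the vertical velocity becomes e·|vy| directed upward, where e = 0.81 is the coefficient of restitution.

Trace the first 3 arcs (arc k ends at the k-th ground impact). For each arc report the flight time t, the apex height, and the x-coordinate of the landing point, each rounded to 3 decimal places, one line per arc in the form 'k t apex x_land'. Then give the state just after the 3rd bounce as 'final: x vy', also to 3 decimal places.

1 4.882 37.479 54.000
2 4.478 24.590 103.527
3 3.627 16.133 143.644
final: 143.644 14.411

Arc 1: start y=15.470, vy=20.780 → t=4.882, apex=37.479, x_land=54.000, impact vy=-27.117
  bounce: vy ← 0.81·27.117 = 21.965
Arc 2: start y=0.000, vy=21.965 → t=4.478, apex=24.590, x_land=103.527, impact vy=-21.965
  bounce: vy ← 0.81·21.965 = 17.791
Arc 3: start y=0.000, vy=17.791 → t=3.627, apex=16.133, x_land=143.644, impact vy=-17.791
  bounce: vy ← 0.81·17.791 = 14.411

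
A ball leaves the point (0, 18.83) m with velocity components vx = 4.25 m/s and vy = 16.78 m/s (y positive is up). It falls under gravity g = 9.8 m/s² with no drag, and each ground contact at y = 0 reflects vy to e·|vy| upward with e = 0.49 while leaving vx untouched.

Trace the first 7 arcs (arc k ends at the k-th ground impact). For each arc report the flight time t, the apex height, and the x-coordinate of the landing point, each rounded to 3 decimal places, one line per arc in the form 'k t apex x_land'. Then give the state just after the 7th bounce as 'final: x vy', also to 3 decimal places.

1 4.315 33.196 18.339
2 2.551 7.970 29.180
3 1.250 1.914 34.492
4 0.612 0.459 37.095
5 0.300 0.110 38.370
6 0.147 0.026 38.995
7 0.072 0.006 39.301
final: 39.301 0.173

Arc 1: start y=18.830, vy=16.780 → t=4.315, apex=33.196, x_land=18.339, impact vy=-25.508
  bounce: vy ← 0.49·25.508 = 12.499
Arc 2: start y=0.000, vy=12.499 → t=2.551, apex=7.970, x_land=29.180, impact vy=-12.499
  bounce: vy ← 0.49·12.499 = 6.124
Arc 3: start y=0.000, vy=6.124 → t=1.250, apex=1.914, x_land=34.492, impact vy=-6.124
  bounce: vy ← 0.49·6.124 = 3.001
Arc 4: start y=0.000, vy=3.001 → t=0.612, apex=0.459, x_land=37.095, impact vy=-3.001
  bounce: vy ← 0.49·3.001 = 1.470
Arc 5: start y=0.000, vy=1.470 → t=0.300, apex=0.110, x_land=38.370, impact vy=-1.470
  bounce: vy ← 0.49·1.470 = 0.721
Arc 6: start y=0.000, vy=0.721 → t=0.147, apex=0.026, x_land=38.995, impact vy=-0.721
  bounce: vy ← 0.49·0.721 = 0.353
Arc 7: start y=0.000, vy=0.353 → t=0.072, apex=0.006, x_land=39.301, impact vy=-0.353
  bounce: vy ← 0.49·0.353 = 0.173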